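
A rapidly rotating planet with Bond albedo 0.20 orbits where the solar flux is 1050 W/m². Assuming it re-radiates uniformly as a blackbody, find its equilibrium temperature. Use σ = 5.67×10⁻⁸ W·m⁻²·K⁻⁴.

Power absorbed = (1−a)S·πR²; power emitted = 4πR²σT⁴. Equating and cancelling πR²:
T = ((1−a)S / 4σ)^(1/4) = (840 / (4 × 5.67×10⁻⁸))^(1/4) = (3.70×10^9)^(1/4).
T = 247 K.

T ≈ 247 K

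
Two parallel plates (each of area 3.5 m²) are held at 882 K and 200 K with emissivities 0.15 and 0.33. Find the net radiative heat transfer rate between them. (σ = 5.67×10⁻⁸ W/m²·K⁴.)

Q ≈ 13800 W

For two large parallel gray plates, q = σ(T₁⁴ − T₂⁴) / (1/ε₁ + 1/ε₂ − 1).
1/ε₁ + 1/ε₂ − 1 = 1/0.15 + 1/0.33 − 1 = 8.697.
T₁⁴ − T₂⁴ = 6.05×10^11 − 1.60×10^9 = 6.04×10^11 K⁴.
q = 5.67×10⁻⁸ × 6.04×10^11 / 8.697 = 3930 W/m².
Q = q·A = 3930 × 3.5 = 13800 W.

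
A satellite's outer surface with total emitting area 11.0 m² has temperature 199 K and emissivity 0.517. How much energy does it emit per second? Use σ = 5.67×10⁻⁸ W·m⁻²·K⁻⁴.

Stefan–Boltzmann: P = εσAT⁴ = 0.517 × 5.67×10⁻⁸ × 11.0 × (199)⁴ = 0.517 × 5.67×10⁻⁸ × 11.0 × 1.57×10^9.
P = 506 W.

P ≈ 506 W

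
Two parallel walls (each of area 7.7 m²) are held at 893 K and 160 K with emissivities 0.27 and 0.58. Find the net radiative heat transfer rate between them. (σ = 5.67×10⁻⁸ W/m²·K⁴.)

Q ≈ 62600 W

For two large parallel gray plates, q = σ(T₁⁴ − T₂⁴) / (1/ε₁ + 1/ε₂ − 1).
1/ε₁ + 1/ε₂ − 1 = 1/0.27 + 1/0.58 − 1 = 4.428.
T₁⁴ − T₂⁴ = 6.36×10^11 − 6.55×10^8 = 6.35×10^11 K⁴.
q = 5.67×10⁻⁸ × 6.35×10^11 / 4.428 = 8130 W/m².
Q = q·A = 8130 × 7.7 = 62600 W.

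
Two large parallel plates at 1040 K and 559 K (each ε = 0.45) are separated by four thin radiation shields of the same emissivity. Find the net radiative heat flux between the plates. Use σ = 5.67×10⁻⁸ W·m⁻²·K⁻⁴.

q ≈ 3530 W/m²

Each of the 5 gaps contributes resistance (2/ε − 1) = 2/0.45 − 1 = 3.444; total = 17.22.
q = σ(T₁⁴ − T₂⁴) / 17.22 = 5.67×10⁻⁸ × 1.07×10^12 / 17.22 = 3530 W/m².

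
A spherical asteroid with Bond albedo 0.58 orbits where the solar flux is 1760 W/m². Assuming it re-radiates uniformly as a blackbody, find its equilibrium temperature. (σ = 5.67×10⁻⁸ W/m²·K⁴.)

T ≈ 239 K

Power absorbed = (1−a)S·πR²; power emitted = 4πR²σT⁴. Equating and cancelling πR²:
T = ((1−a)S / 4σ)^(1/4) = (739 / (4 × 5.67×10⁻⁸))^(1/4) = (3.26×10^9)^(1/4).
T = 239 K.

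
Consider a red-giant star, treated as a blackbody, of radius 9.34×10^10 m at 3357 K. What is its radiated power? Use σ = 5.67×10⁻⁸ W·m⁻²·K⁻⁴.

A = 4πr² = 4π × (9.34×10^10)² = 1.10×10^23 m².
P = σAT⁴ = 5.67×10⁻⁸ × 1.10×10^23 × (3357)⁴ = 5.67×10⁻⁸ × 1.10×10^23 × 1.27×10^14.
P = 7.89×10^29 W.

P ≈ 7.89×10^29 W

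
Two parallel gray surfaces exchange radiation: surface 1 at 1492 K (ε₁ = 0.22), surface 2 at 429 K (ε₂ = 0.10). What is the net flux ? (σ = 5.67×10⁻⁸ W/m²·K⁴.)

q ≈ 20600 W/m²

For two large parallel gray plates, q = σ(T₁⁴ − T₂⁴) / (1/ε₁ + 1/ε₂ − 1).
1/ε₁ + 1/ε₂ − 1 = 1/0.22 + 1/0.10 − 1 = 13.55.
T₁⁴ − T₂⁴ = 4.96×10^12 − 3.39×10^10 = 4.92×10^12 K⁴.
q = 5.67×10⁻⁸ × 4.92×10^12 / 13.55 = 20600 W/m².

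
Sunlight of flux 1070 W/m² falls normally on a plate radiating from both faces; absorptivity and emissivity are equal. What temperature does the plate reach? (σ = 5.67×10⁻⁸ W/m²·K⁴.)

Absorbed flux αS = emitted flux 2εσT⁴ per unit area; with α = ε this gives T = (S/2σ)^(1/4).
T = (1070 / (2 × 5.67×10⁻⁸))^(1/4) = (9.44×10^9)^(1/4).
T = 312 K.

T ≈ 312 K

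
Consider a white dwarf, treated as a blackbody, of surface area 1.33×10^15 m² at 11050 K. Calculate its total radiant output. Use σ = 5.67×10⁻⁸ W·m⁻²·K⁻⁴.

P ≈ 1.12×10^24 W

P = σAT⁴ = 5.67×10⁻⁸ × 1.33×10^15 × (11050)⁴ = 5.67×10⁻⁸ × 1.33×10^15 × 1.49×10^16.
P = 1.12×10^24 W.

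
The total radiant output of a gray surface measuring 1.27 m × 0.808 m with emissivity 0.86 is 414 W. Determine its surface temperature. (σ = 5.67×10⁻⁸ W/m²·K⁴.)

A = 1.27 × 0.808 = 1.03 m².
From P = εσAT⁴, T = (P / εσA)^(1/4) = (414 / (0.86 × 5.67×10⁻⁸ × 1.03))^(1/4).
T = (8.27×10^9)^(1/4) = 302 K.

T ≈ 302 K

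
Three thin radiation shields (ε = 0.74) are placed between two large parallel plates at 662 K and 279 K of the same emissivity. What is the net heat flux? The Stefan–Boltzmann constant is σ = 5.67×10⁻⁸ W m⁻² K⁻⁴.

q ≈ 1550 W/m²

Each of the 4 gaps contributes resistance (2/ε − 1) = 2/0.74 − 1 = 1.703; total = 6.811.
q = σ(T₁⁴ − T₂⁴) / 6.811 = 5.67×10⁻⁸ × 1.86×10^11 / 6.811 = 1550 W/m².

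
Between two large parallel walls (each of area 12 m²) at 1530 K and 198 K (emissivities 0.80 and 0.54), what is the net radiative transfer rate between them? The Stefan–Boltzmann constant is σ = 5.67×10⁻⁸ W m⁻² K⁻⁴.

For two large parallel gray plates, q = σ(T₁⁴ − T₂⁴) / (1/ε₁ + 1/ε₂ − 1).
1/ε₁ + 1/ε₂ − 1 = 1/0.80 + 1/0.54 − 1 = 2.102.
T₁⁴ − T₂⁴ = 5.48×10^12 − 1.54×10^9 = 5.48×10^12 K⁴.
q = 5.67×10⁻⁸ × 5.48×10^12 / 2.102 = 1.48×10^5 W/m².
Q = q·A = 1.48×10^5 × 12 = 1.77×10^6 W.

Q ≈ 1.77×10^6 W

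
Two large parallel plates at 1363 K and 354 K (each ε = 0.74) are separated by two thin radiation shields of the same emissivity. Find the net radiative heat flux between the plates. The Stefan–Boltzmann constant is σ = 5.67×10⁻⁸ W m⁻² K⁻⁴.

q ≈ 38100 W/m²

Each of the 3 gaps contributes resistance (2/ε − 1) = 2/0.74 − 1 = 1.703; total = 5.108.
q = σ(T₁⁴ − T₂⁴) / 5.108 = 5.67×10⁻⁸ × 3.44×10^12 / 5.108 = 38100 W/m².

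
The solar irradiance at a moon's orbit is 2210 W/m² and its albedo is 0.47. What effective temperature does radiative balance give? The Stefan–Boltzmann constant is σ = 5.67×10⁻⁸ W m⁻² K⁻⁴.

Power absorbed = (1−a)S·πR²; power emitted = 4πR²σT⁴. Equating and cancelling πR²:
T = ((1−a)S / 4σ)^(1/4) = (1170 / (4 × 5.67×10⁻⁸))^(1/4) = (5.16×10^9)^(1/4).
T = 268 K.

T ≈ 268 K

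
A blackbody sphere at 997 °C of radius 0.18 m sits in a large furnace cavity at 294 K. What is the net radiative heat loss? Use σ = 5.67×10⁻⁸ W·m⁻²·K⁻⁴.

A = 4πr² = 4π × (0.18)² = 0.407 m².
Convert: 997 °C = 1270 K.
Q = σA(T⁴ − T_s⁴). T⁴ − T_s⁴ = (1270)⁴ − (294)⁴ = 2.60×10^12 − 7.47×10^9 = 2.59×10^12 K⁴.
Q = 5.67×10⁻⁸ × 0.407 × 2.59×10^12 = 59900 W.

Q ≈ 59900 W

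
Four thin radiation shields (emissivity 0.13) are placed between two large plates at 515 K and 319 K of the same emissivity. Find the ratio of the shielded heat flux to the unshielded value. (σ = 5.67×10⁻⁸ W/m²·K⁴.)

With N identical shields there are N+1 = 5 gaps in series, each with the same radiative resistance, so the flux falls to 1/(N+1) of its unshielded value.

ratio ≈ 0.200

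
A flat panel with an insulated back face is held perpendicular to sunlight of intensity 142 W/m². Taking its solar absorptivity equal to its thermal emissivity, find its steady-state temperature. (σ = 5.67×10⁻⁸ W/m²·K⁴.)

T ≈ 224 K

Absorbed flux αS = emitted flux εσT⁴ (one radiating face); with α = ε, T = (S/σ)^(1/4).
T = (142 / 5.67×10⁻⁸)^(1/4) = (2.50×10^9)^(1/4).
T = 224 K.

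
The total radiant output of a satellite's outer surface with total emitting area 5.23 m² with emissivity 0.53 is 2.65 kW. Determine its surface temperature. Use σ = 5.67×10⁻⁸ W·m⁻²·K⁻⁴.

From P = εσAT⁴, T = (P / εσA)^(1/4) = (2650 / (0.53 × 5.67×10⁻⁸ × 5.23))^(1/4).
T = (1.69×10^10)^(1/4) = 360 K.

T ≈ 360 K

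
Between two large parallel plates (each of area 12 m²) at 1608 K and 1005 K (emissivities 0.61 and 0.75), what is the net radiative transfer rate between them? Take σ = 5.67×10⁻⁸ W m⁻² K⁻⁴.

For two large parallel gray plates, q = σ(T₁⁴ − T₂⁴) / (1/ε₁ + 1/ε₂ − 1).
1/ε₁ + 1/ε₂ − 1 = 1/0.61 + 1/0.75 − 1 = 1.973.
T₁⁴ − T₂⁴ = 6.69×10^12 − 1.02×10^12 = 5.67×10^12 K⁴.
q = 5.67×10⁻⁸ × 5.67×10^12 / 1.973 = 1.63×10^5 W/m².
Q = q·A = 1.63×10^5 × 12 = 1.95×10^6 W.

Q ≈ 1.95×10^6 W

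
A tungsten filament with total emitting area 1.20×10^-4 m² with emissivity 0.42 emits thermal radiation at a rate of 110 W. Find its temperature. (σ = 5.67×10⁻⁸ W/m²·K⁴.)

From P = εσAT⁴, T = (P / εσA)^(1/4) = (110 / (0.42 × 5.67×10⁻⁸ × 1.20×10^-4))^(1/4).
T = (3.85×10^13)^(1/4) = 2490 K.

T ≈ 2490 K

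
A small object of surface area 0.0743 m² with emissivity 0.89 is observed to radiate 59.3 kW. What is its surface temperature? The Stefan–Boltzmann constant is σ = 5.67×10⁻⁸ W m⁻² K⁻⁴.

From P = εσAT⁴, T = (P / εσA)^(1/4) = (59300 / (0.89 × 5.67×10⁻⁸ × 0.0743))^(1/4).
T = (1.58×10^13)^(1/4) = 1990 K.

T ≈ 1990 K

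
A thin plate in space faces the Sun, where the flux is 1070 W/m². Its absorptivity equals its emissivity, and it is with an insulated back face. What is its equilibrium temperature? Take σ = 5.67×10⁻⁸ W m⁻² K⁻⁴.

Absorbed flux αS = emitted flux εσT⁴ (one radiating face); with α = ε, T = (S/σ)^(1/4).
T = (1070 / 5.67×10⁻⁸)^(1/4) = (1.89×10^10)^(1/4).
T = 371 K.

T ≈ 371 K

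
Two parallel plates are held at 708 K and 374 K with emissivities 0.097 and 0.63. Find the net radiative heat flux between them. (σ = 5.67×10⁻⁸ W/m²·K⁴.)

For two large parallel gray plates, q = σ(T₁⁴ − T₂⁴) / (1/ε₁ + 1/ε₂ − 1).
1/ε₁ + 1/ε₂ − 1 = 1/0.097 + 1/0.63 − 1 = 10.90.
T₁⁴ − T₂⁴ = 2.51×10^11 − 1.96×10^10 = 2.32×10^11 K⁴.
q = 5.67×10⁻⁸ × 2.32×10^11 / 10.90 = 1210 W/m².

q ≈ 1210 W/m²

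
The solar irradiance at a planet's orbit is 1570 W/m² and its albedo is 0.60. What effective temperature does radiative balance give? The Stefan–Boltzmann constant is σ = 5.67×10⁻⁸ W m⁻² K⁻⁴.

Power absorbed = (1−a)S·πR²; power emitted = 4πR²σT⁴. Equating and cancelling πR²:
T = ((1−a)S / 4σ)^(1/4) = (628 / (4 × 5.67×10⁻⁸))^(1/4) = (2.77×10^9)^(1/4).
T = 229 K.

T ≈ 229 K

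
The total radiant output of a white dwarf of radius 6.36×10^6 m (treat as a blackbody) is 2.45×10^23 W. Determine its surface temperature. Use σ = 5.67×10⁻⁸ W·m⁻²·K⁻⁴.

A = 4πr² = 4π × (6.36×10^6)² = 5.08×10^14 m².
From P = σAT⁴, T = (P / σA)^(1/4) = (2.45×10^23 / (5.67×10⁻⁸ × 5.08×10^14))^(1/4).
T = (8.50×10^15)^(1/4) = 9600 K.

T ≈ 9600 K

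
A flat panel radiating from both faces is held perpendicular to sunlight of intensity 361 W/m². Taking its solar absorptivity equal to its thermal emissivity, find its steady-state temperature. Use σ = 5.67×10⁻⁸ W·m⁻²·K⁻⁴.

T ≈ 238 K

Absorbed flux αS = emitted flux 2εσT⁴ per unit area; with α = ε this gives T = (S/2σ)^(1/4).
T = (361 / (2 × 5.67×10⁻⁸))^(1/4) = (3.18×10^9)^(1/4).
T = 238 K.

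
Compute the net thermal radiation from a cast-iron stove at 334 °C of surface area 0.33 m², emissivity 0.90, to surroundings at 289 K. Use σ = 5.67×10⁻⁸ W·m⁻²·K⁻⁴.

Convert: 334 °C = 607 K.
Q = εσA(T⁴ − T_s⁴). T⁴ − T_s⁴ = (607)⁴ − (289)⁴ = 1.36×10^11 − 6.98×10^9 = 1.29×10^11 K⁴.
Q = 0.90 × 5.67×10⁻⁸ × 0.330 × 1.29×10^11 = 2170 W.

Q ≈ 2170 W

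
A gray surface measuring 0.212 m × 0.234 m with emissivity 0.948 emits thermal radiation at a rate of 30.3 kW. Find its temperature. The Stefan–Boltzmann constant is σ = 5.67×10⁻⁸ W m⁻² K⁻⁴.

T ≈ 1840 K

A = 0.212 × 0.234 = 0.0496 m².
From P = εσAT⁴, T = (P / εσA)^(1/4) = (30300 / (0.948 × 5.67×10⁻⁸ × 0.0496))^(1/4).
T = (1.14×10^13)^(1/4) = 1840 K.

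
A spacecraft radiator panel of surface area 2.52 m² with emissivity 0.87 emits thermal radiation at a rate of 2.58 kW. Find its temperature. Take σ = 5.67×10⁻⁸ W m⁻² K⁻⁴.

T ≈ 380 K

From P = εσAT⁴, T = (P / εσA)^(1/4) = (2580 / (0.87 × 5.67×10⁻⁸ × 2.52))^(1/4).
T = (2.08×10^10)^(1/4) = 380 K.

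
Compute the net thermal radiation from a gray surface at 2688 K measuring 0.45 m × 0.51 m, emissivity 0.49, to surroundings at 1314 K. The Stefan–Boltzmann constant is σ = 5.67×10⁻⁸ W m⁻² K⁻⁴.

Q ≈ 3.14×10^5 W

A = 0.45 × 0.51 = 0.230 m².
Q = εσA(T⁴ − T_s⁴). T⁴ − T_s⁴ = (2688)⁴ − (1314)⁴ = 5.22×10^13 − 2.98×10^12 = 4.92×10^13 K⁴.
Q = 0.49 × 5.67×10⁻⁸ × 0.230 × 4.92×10^13 = 3.14×10^5 W.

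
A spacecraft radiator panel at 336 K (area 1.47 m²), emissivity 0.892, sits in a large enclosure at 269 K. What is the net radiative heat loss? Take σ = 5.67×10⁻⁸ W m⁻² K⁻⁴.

Q ≈ 558 W

Q = εσA(T⁴ − T_s⁴). T⁴ − T_s⁴ = (336)⁴ − (269)⁴ = 1.27×10^10 − 5.24×10^9 = 7.51×10^9 K⁴.
Q = 0.892 × 5.67×10⁻⁸ × 1.47 × 7.51×10^9 = 558 W.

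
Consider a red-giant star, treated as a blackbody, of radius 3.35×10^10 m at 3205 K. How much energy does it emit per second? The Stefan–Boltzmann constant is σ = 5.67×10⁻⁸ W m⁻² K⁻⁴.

A = 4πr² = 4π × (3.35×10^10)² = 1.41×10^22 m².
P = σAT⁴ = 5.67×10⁻⁸ × 1.41×10^22 × (3205)⁴ = 5.67×10⁻⁸ × 1.41×10^22 × 1.06×10^14.
P = 8.44×10^28 W.

P ≈ 8.44×10^28 W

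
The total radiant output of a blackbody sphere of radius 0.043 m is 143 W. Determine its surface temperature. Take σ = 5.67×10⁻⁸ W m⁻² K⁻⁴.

T ≈ 574 K

A = 4πr² = 4π × (0.043)² = 0.0232 m².
From P = σAT⁴, T = (P / σA)^(1/4) = (143 / (5.67×10⁻⁸ × 0.0232))^(1/4).
T = (1.09×10^11)^(1/4) = 574 K.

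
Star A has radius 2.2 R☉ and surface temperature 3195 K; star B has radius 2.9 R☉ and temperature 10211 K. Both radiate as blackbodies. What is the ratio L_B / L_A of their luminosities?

L_B/L_A ≈ 181

L = 4πR²σT⁴ ∝ R²T⁴, so L_B/L_A = (2.9/2.2)² × (10211/3195)⁴ = 1.74 × 104 = 181.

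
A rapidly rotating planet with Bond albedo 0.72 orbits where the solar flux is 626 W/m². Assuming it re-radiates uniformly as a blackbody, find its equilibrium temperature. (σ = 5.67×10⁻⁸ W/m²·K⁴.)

Power absorbed = (1−a)S·πR²; power emitted = 4πR²σT⁴. Equating and cancelling πR²:
T = ((1−a)S / 4σ)^(1/4) = (175 / (4 × 5.67×10⁻⁸))^(1/4) = (7.73×10^8)^(1/4).
T = 167 K.

T ≈ 167 K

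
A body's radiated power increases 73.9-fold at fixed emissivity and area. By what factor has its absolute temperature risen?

factor ≈ 2.93

P ∝ T⁴ ⇒ T ∝ P^(1/4), so T scales by (73.9)^(1/4) = 2.93.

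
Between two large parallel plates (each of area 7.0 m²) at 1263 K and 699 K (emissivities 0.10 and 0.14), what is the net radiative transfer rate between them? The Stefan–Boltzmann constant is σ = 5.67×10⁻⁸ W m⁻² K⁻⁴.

Q ≈ 56700 W

For two large parallel gray plates, q = σ(T₁⁴ − T₂⁴) / (1/ε₁ + 1/ε₂ − 1).
1/ε₁ + 1/ε₂ − 1 = 1/0.10 + 1/0.14 − 1 = 16.14.
T₁⁴ − T₂⁴ = 2.54×10^12 − 2.39×10^11 = 2.31×10^12 K⁴.
q = 5.67×10⁻⁸ × 2.31×10^12 / 16.14 = 8100 W/m².
Q = q·A = 8100 × 7.0 = 56700 W.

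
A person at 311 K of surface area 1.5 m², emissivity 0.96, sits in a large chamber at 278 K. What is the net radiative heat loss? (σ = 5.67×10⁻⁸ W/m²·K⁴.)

Q ≈ 276 W

Q = εσA(T⁴ − T_s⁴). T⁴ − T_s⁴ = (311)⁴ − (278)⁴ = 9.35×10^9 − 5.97×10^9 = 3.38×10^9 K⁴.
Q = 0.96 × 5.67×10⁻⁸ × 1.50 × 3.38×10^9 = 276 W.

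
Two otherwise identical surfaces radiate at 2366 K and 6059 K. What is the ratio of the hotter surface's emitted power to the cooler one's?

ratio ≈ 43.0

P ∝ T⁴, so the ratio is (6059/2366)⁴ = (2.561)⁴ = 43.0.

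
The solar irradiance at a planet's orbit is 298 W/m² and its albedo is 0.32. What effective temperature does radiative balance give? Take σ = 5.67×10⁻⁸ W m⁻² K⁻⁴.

Power absorbed = (1−a)S·πR²; power emitted = 4πR²σT⁴. Equating and cancelling πR²:
T = ((1−a)S / 4σ)^(1/4) = (203 / (4 × 5.67×10⁻⁸))^(1/4) = (8.93×10^8)^(1/4).
T = 173 K.

T ≈ 173 K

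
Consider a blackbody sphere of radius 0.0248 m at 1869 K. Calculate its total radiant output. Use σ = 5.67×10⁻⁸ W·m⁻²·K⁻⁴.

P ≈ 5350 W

A = 4πr² = 4π × (0.0248)² = 7.73×10^-3 m².
P = σAT⁴ = 5.67×10⁻⁸ × 7.73×10^-3 × (1869)⁴ = 5.67×10⁻⁸ × 7.73×10^-3 × 1.22×10^13.
P = 5350 W.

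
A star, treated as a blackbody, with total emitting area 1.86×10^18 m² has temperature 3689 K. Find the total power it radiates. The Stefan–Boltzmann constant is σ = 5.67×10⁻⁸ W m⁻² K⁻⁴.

P = σAT⁴ = 5.67×10⁻⁸ × 1.86×10^18 × (3689)⁴ = 5.67×10⁻⁸ × 1.86×10^18 × 1.85×10^14.
P = 1.95×10^25 W.

P ≈ 1.95×10^25 W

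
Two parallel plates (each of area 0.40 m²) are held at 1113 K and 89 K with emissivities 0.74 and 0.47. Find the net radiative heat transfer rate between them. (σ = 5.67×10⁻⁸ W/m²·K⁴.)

Q ≈ 14000 W

For two large parallel gray plates, q = σ(T₁⁴ − T₂⁴) / (1/ε₁ + 1/ε₂ − 1).
1/ε₁ + 1/ε₂ − 1 = 1/0.74 + 1/0.47 − 1 = 2.479.
T₁⁴ − T₂⁴ = 1.53×10^12 − 6.27×10^7 = 1.53×10^12 K⁴.
q = 5.67×10⁻⁸ × 1.53×10^12 / 2.479 = 35100 W/m².
Q = q·A = 35100 × 0.40 = 14000 W.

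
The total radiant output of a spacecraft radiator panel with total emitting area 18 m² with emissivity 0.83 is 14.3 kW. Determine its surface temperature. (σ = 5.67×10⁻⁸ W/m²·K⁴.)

T ≈ 360 K

From P = εσAT⁴, T = (P / εσA)^(1/4) = (14300 / (0.83 × 5.67×10⁻⁸ × 18.0))^(1/4).
T = (1.69×10^10)^(1/4) = 360 K.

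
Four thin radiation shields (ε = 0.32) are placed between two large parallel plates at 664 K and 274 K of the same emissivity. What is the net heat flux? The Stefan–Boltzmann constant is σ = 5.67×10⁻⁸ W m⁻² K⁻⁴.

q ≈ 408 W/m²

Each of the 5 gaps contributes resistance (2/ε − 1) = 2/0.32 − 1 = 5.250; total = 26.25.
q = σ(T₁⁴ − T₂⁴) / 26.25 = 5.67×10⁻⁸ × 1.89×10^11 / 26.25 = 408 W/m².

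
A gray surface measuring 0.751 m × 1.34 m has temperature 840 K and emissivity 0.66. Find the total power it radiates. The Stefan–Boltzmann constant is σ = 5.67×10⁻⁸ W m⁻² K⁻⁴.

P ≈ 18700 W

A = 0.751 × 1.34 = 1.01 m².
P = εσAT⁴ = 0.66 × 5.67×10⁻⁸ × 1.01 × (840)⁴ = 0.66 × 5.67×10⁻⁸ × 1.01 × 4.98×10^11.
P = 18700 W.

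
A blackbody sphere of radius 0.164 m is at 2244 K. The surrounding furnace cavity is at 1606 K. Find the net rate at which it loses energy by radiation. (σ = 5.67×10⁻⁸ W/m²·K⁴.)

A = 4πr² = 4π × (0.164)² = 0.338 m².
Q = σA(T⁴ − T_s⁴). T⁴ − T_s⁴ = (2244)⁴ − (1606)⁴ = 2.54×10^13 − 6.65×10^12 = 1.87×10^13 K⁴.
Q = 5.67×10⁻⁸ × 0.338 × 1.87×10^13 = 3.58×10^5 W.

Q ≈ 3.58×10^5 W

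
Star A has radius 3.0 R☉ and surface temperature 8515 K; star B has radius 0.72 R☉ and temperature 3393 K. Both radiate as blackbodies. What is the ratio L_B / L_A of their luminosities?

L_B/L_A ≈ 1.45×10^-3

L = 4πR²σT⁴ ∝ R²T⁴, so L_B/L_A = (0.72/3.0)² × (3393/8515)⁴ = 0.0576 × 0.0252 = 1.45×10^-3.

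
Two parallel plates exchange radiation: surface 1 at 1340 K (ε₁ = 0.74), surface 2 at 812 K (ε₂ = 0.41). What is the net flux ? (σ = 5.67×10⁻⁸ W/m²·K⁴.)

q ≈ 56700 W/m²

For two large parallel gray plates, q = σ(T₁⁴ − T₂⁴) / (1/ε₁ + 1/ε₂ − 1).
1/ε₁ + 1/ε₂ − 1 = 1/0.74 + 1/0.41 − 1 = 2.790.
T₁⁴ − T₂⁴ = 3.22×10^12 − 4.35×10^11 = 2.79×10^12 K⁴.
q = 5.67×10⁻⁸ × 2.79×10^12 / 2.790 = 56700 W/m².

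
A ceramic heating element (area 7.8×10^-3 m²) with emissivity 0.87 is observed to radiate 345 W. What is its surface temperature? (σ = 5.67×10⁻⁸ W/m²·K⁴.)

T ≈ 973 K

From P = εσAT⁴, T = (P / εσA)^(1/4) = (345 / (0.87 × 5.67×10⁻⁸ × 7.80×10^-3))^(1/4).
T = (8.97×10^11)^(1/4) = 973 K.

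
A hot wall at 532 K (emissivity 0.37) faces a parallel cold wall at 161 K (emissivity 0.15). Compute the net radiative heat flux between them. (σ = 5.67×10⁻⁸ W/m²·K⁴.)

q ≈ 538 W/m²

For two large parallel gray plates, q = σ(T₁⁴ − T₂⁴) / (1/ε₁ + 1/ε₂ − 1).
1/ε₁ + 1/ε₂ − 1 = 1/0.37 + 1/0.15 − 1 = 8.369.
T₁⁴ − T₂⁴ = 8.01×10^10 − 6.72×10^8 = 7.94×10^10 K⁴.
q = 5.67×10⁻⁸ × 7.94×10^10 / 8.369 = 538 W/m².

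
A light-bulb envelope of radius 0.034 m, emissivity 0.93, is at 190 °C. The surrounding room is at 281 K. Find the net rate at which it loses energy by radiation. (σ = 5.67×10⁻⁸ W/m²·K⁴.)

A = 4πr² = 4π × (0.034)² = 0.0145 m².
Convert: 190 °C = 463 K.
Q = εσA(T⁴ − T_s⁴). T⁴ − T_s⁴ = (463)⁴ − (281)⁴ = 4.60×10^10 − 6.23×10^9 = 3.97×10^10 K⁴.
Q = 0.93 × 5.67×10⁻⁸ × 0.0145 × 3.97×10^10 = 30.4 W.

Q ≈ 30.4 W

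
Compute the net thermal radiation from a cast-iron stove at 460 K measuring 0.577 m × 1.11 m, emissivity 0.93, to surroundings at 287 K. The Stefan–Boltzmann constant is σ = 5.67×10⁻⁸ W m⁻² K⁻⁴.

Q ≈ 1280 W

A = 0.577 × 1.11 = 0.640 m².
Q = εσA(T⁴ − T_s⁴). T⁴ − T_s⁴ = (460)⁴ − (287)⁴ = 4.48×10^10 − 6.78×10^9 = 3.80×10^10 K⁴.
Q = 0.93 × 5.67×10⁻⁸ × 0.640 × 3.80×10^10 = 1280 W.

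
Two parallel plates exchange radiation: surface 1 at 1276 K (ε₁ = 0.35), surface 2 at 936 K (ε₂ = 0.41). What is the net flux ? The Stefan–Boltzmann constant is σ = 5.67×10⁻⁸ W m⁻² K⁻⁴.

q ≈ 24900 W/m²

For two large parallel gray plates, q = σ(T₁⁴ − T₂⁴) / (1/ε₁ + 1/ε₂ − 1).
1/ε₁ + 1/ε₂ − 1 = 1/0.35 + 1/0.41 − 1 = 4.296.
T₁⁴ − T₂⁴ = 2.65×10^12 − 7.68×10^11 = 1.88×10^12 K⁴.
q = 5.67×10⁻⁸ × 1.88×10^12 / 4.296 = 24900 W/m².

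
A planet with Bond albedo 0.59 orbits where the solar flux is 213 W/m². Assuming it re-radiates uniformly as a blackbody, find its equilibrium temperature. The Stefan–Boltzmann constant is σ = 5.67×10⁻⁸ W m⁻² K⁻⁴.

T ≈ 140 K

Power absorbed = (1−a)S·πR²; power emitted = 4πR²σT⁴. Equating and cancelling πR²:
T = ((1−a)S / 4σ)^(1/4) = (87.3 / (4 × 5.67×10⁻⁸))^(1/4) = (3.85×10^8)^(1/4).
T = 140 K.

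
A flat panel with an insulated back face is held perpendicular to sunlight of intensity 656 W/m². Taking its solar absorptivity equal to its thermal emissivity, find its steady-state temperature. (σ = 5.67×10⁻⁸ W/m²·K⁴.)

T ≈ 328 K

Absorbed flux αS = emitted flux εσT⁴ (one radiating face); with α = ε, T = (S/σ)^(1/4).
T = (656 / 5.67×10⁻⁸)^(1/4) = (1.16×10^10)^(1/4).
T = 328 K.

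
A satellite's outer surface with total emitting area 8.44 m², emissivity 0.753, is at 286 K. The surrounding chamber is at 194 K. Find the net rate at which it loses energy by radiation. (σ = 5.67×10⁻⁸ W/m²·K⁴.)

Q ≈ 1900 W

Q = εσA(T⁴ − T_s⁴). T⁴ − T_s⁴ = (286)⁴ − (194)⁴ = 6.69×10^9 − 1.42×10^9 = 5.27×10^9 K⁴.
Q = 0.753 × 5.67×10⁻⁸ × 8.44 × 5.27×10^9 = 1900 W.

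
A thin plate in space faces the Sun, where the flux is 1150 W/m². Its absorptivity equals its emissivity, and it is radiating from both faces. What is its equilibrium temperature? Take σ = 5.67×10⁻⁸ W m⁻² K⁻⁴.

Absorbed flux αS = emitted flux 2εσT⁴ per unit area; with α = ε this gives T = (S/2σ)^(1/4).
T = (1150 / (2 × 5.67×10⁻⁸))^(1/4) = (1.01×10^10)^(1/4).
T = 317 K.

T ≈ 317 K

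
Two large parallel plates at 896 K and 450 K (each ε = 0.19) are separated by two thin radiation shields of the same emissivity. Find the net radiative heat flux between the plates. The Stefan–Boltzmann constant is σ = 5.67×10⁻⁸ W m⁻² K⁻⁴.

Each of the 3 gaps contributes resistance (2/ε − 1) = 2/0.19 − 1 = 9.526; total = 28.58.
q = σ(T₁⁴ − T₂⁴) / 28.58 = 5.67×10⁻⁸ × 6.04×10^11 / 28.58 = 1200 W/m².

q ≈ 1200 W/m²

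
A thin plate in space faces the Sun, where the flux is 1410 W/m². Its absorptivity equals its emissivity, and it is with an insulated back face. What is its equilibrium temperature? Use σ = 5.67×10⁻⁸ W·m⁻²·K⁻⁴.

T ≈ 397 K

Absorbed flux αS = emitted flux εσT⁴ (one radiating face); with α = ε, T = (S/σ)^(1/4).
T = (1410 / 5.67×10⁻⁸)^(1/4) = (2.49×10^10)^(1/4).
T = 397 K.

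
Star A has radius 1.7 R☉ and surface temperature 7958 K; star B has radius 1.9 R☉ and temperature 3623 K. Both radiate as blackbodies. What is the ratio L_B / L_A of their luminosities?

L_B/L_A ≈ 0.0537

L = 4πR²σT⁴ ∝ R²T⁴, so L_B/L_A = (1.9/1.7)² × (3623/7958)⁴ = 1.25 × 0.0430 = 0.0537.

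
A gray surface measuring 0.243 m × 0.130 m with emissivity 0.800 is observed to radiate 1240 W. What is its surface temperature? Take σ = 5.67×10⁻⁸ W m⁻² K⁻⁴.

T ≈ 964 K

A = 0.243 × 0.130 = 0.0316 m².
From P = εσAT⁴, T = (P / εσA)^(1/4) = (1240 / (0.800 × 5.67×10⁻⁸ × 0.0316))^(1/4).
T = (8.65×10^11)^(1/4) = 964 K.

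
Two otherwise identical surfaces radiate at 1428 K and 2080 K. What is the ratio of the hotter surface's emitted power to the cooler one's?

ratio ≈ 4.50

P ∝ T⁴, so the ratio is (2080/1428)⁴ = (1.457)⁴ = 4.50.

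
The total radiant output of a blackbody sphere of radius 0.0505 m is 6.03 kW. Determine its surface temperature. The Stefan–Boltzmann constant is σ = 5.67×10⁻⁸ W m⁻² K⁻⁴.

A = 4πr² = 4π × (0.0505)² = 0.0320 m².
From P = σAT⁴, T = (P / σA)^(1/4) = (6030 / (5.67×10⁻⁸ × 0.0320))^(1/4).
T = (3.32×10^12)^(1/4) = 1350 K.

T ≈ 1350 K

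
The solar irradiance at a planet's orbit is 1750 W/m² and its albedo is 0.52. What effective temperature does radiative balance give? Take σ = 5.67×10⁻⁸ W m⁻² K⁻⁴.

T ≈ 247 K

Power absorbed = (1−a)S·πR²; power emitted = 4πR²σT⁴. Equating and cancelling πR²:
T = ((1−a)S / 4σ)^(1/4) = (840 / (4 × 5.67×10⁻⁸))^(1/4) = (3.70×10^9)^(1/4).
T = 247 K.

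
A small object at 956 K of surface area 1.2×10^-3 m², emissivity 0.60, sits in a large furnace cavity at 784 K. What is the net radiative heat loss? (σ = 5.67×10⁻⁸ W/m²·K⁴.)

Q = εσA(T⁴ − T_s⁴). T⁴ − T_s⁴ = (956)⁴ − (784)⁴ = 8.35×10^11 − 3.78×10^11 = 4.57×10^11 K⁴.
Q = 0.60 × 5.67×10⁻⁸ × 1.20×10^-3 × 4.57×10^11 = 18.7 W.

Q ≈ 18.7 W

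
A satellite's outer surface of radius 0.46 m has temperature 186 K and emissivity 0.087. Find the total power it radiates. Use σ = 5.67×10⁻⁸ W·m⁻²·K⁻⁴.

A = 4πr² = 4π × (0.46)² = 2.66 m².
P = εσAT⁴ = 0.087 × 5.67×10⁻⁸ × 2.66 × (186)⁴ = 0.087 × 5.67×10⁻⁸ × 2.66 × 1.20×10^9.
P = 15.7 W.

P ≈ 15.7 W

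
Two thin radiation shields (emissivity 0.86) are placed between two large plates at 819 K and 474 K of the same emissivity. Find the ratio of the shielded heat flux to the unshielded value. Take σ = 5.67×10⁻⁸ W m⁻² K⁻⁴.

With N identical shields there are N+1 = 3 gaps in series, each with the same radiative resistance, so the flux falls to 1/(N+1) of its unshielded value.

ratio ≈ 0.333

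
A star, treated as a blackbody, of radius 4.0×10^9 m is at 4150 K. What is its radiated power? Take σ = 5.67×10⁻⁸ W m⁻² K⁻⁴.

A = 4πr² = 4π × (4.0×10^9)² = 2.01×10^20 m².
P = σAT⁴ = 5.67×10⁻⁸ × 2.01×10^20 × (4150)⁴ = 5.67×10⁻⁸ × 2.01×10^20 × 2.97×10^14.
P = 3.38×10^27 W.

P ≈ 3.38×10^27 W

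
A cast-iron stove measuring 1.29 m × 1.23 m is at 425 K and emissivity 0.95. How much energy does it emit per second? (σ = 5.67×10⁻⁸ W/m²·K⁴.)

A = 1.29 × 1.23 = 1.59 m².
P = εσAT⁴ = 0.95 × 5.67×10⁻⁸ × 1.59 × (425)⁴ = 0.95 × 5.67×10⁻⁸ × 1.59 × 3.26×10^10.
P = 2790 W.

P ≈ 2790 W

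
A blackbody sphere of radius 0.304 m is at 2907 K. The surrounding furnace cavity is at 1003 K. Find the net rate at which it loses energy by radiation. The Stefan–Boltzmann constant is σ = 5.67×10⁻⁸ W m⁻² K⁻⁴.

A = 4πr² = 4π × (0.304)² = 1.16 m².
Q = σA(T⁴ − T_s⁴). T⁴ − T_s⁴ = (2907)⁴ − (1003)⁴ = 7.14×10^13 − 1.01×10^12 = 7.04×10^13 K⁴.
Q = 5.67×10⁻⁸ × 1.16 × 7.04×10^13 = 4.64×10^6 W.

Q ≈ 4.64×10^6 W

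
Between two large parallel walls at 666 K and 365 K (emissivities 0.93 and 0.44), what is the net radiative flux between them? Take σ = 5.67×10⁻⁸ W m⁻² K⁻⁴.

q ≈ 4320 W/m²

For two large parallel gray plates, q = σ(T₁⁴ − T₂⁴) / (1/ε₁ + 1/ε₂ − 1).
1/ε₁ + 1/ε₂ − 1 = 1/0.93 + 1/0.44 − 1 = 2.348.
T₁⁴ − T₂⁴ = 1.97×10^11 − 1.77×10^10 = 1.79×10^11 K⁴.
q = 5.67×10⁻⁸ × 1.79×10^11 / 2.348 = 4320 W/m².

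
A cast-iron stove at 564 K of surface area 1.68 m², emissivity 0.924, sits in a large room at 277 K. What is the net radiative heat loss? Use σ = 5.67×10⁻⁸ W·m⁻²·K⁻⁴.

Q = εσA(T⁴ − T_s⁴). T⁴ − T_s⁴ = (564)⁴ − (277)⁴ = 1.01×10^11 − 5.89×10^9 = 9.53×10^10 K⁴.
Q = 0.924 × 5.67×10⁻⁸ × 1.68 × 9.53×10^10 = 8390 W.

Q ≈ 8390 W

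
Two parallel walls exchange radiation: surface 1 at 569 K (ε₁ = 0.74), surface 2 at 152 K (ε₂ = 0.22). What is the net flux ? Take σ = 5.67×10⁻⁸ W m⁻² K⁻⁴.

q ≈ 1210 W/m²

For two large parallel gray plates, q = σ(T₁⁴ − T₂⁴) / (1/ε₁ + 1/ε₂ − 1).
1/ε₁ + 1/ε₂ − 1 = 1/0.74 + 1/0.22 − 1 = 4.897.
T₁⁴ − T₂⁴ = 1.05×10^11 − 5.34×10^8 = 1.04×10^11 K⁴.
q = 5.67×10⁻⁸ × 1.04×10^11 / 4.897 = 1210 W/m².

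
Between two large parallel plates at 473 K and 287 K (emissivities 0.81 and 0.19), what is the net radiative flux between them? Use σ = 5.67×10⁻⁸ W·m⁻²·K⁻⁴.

q ≈ 446 W/m²

For two large parallel gray plates, q = σ(T₁⁴ − T₂⁴) / (1/ε₁ + 1/ε₂ − 1).
1/ε₁ + 1/ε₂ − 1 = 1/0.81 + 1/0.19 − 1 = 5.498.
T₁⁴ − T₂⁴ = 5.01×10^10 − 6.78×10^9 = 4.33×10^10 K⁴.
q = 5.67×10⁻⁸ × 4.33×10^10 / 5.498 = 446 W/m².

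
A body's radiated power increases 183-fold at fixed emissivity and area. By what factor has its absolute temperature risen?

factor ≈ 3.68

P ∝ T⁴ ⇒ T ∝ P^(1/4), so T scales by (183)^(1/4) = 3.68.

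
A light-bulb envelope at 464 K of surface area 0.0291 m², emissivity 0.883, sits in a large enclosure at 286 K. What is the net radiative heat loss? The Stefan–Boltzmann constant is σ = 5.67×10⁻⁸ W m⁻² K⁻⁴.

Q ≈ 57.8 W

Q = εσA(T⁴ − T_s⁴). T⁴ − T_s⁴ = (464)⁴ − (286)⁴ = 4.64×10^10 − 6.69×10^9 = 3.97×10^10 K⁴.
Q = 0.883 × 5.67×10⁻⁸ × 0.0291 × 3.97×10^10 = 57.8 W.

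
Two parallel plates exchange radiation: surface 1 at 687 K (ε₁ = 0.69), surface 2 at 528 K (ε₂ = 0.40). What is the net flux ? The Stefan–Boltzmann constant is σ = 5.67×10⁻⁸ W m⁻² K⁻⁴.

For two large parallel gray plates, q = σ(T₁⁴ − T₂⁴) / (1/ε₁ + 1/ε₂ − 1).
1/ε₁ + 1/ε₂ − 1 = 1/0.69 + 1/0.40 − 1 = 2.949.
T₁⁴ − T₂⁴ = 2.23×10^11 − 7.77×10^10 = 1.45×10^11 K⁴.
q = 5.67×10⁻⁸ × 1.45×10^11 / 2.949 = 2790 W/m².

q ≈ 2790 W/m²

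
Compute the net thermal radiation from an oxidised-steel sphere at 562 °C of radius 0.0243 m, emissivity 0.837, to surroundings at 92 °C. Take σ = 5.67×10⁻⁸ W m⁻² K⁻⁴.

Q ≈ 165 W

A = 4πr² = 4π × (0.0243)² = 7.42×10^-3 m².
Convert: 562 °C = 835 K; 92 °C = 365 K.
Q = εσA(T⁴ − T_s⁴). T⁴ − T_s⁴ = (835)⁴ − (365)⁴ = 4.86×10^11 − 1.77×10^10 = 4.68×10^11 K⁴.
Q = 0.837 × 5.67×10⁻⁸ × 7.42×10^-3 × 4.68×10^11 = 165 W.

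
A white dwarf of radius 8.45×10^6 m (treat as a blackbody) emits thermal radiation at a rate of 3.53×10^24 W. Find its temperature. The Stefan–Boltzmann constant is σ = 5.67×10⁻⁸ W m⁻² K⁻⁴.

A = 4πr² = 4π × (8.45×10^6)² = 8.97×10^14 m².
From P = σAT⁴, T = (P / σA)^(1/4) = (3.53×10^24 / (5.67×10⁻⁸ × 8.97×10^14))^(1/4).
T = (6.94×10^16)^(1/4) = 16200 K.

T ≈ 16200 K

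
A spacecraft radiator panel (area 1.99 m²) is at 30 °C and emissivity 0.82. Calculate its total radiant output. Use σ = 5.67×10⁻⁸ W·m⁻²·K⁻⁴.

P ≈ 780 W

30 °C = 303 K.
Stefan–Boltzmann: P = εσAT⁴ = 0.82 × 5.67×10⁻⁸ × 1.99 × (303)⁴ = 0.82 × 5.67×10⁻⁸ × 1.99 × 8.43×10^9.
P = 780 W.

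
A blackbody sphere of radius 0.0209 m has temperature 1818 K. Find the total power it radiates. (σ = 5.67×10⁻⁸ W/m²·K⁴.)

A = 4πr² = 4π × (0.0209)² = 5.49×10^-3 m².
P = σAT⁴ = 5.67×10⁻⁸ × 5.49×10^-3 × (1818)⁴ = 5.67×10⁻⁸ × 5.49×10^-3 × 1.09×10^13.
P = 3400 W.

P ≈ 3400 W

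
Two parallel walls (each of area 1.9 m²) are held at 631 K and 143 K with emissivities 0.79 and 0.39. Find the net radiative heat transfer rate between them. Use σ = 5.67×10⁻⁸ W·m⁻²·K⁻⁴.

Q ≈ 6020 W

For two large parallel gray plates, q = σ(T₁⁴ − T₂⁴) / (1/ε₁ + 1/ε₂ − 1).
1/ε₁ + 1/ε₂ − 1 = 1/0.79 + 1/0.39 − 1 = 2.830.
T₁⁴ − T₂⁴ = 1.59×10^11 − 4.18×10^8 = 1.58×10^11 K⁴.
q = 5.67×10⁻⁸ × 1.58×10^11 / 2.830 = 3170 W/m².
Q = q·A = 3170 × 1.9 = 6020 W.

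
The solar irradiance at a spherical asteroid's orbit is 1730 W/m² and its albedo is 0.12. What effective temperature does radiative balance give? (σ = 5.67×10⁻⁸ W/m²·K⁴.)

T ≈ 286 K

Power absorbed = (1−a)S·πR²; power emitted = 4πR²σT⁴. Equating and cancelling πR²:
T = ((1−a)S / 4σ)^(1/4) = (1520 / (4 × 5.67×10⁻⁸))^(1/4) = (6.71×10^9)^(1/4).
T = 286 K.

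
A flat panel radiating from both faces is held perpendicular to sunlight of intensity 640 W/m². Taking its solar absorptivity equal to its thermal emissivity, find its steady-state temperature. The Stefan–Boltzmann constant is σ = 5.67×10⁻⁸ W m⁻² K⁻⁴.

Absorbed flux αS = emitted flux 2εσT⁴ per unit area; with α = ε this gives T = (S/2σ)^(1/4).
T = (640 / (2 × 5.67×10⁻⁸))^(1/4) = (5.64×10^9)^(1/4).
T = 274 K.

T ≈ 274 K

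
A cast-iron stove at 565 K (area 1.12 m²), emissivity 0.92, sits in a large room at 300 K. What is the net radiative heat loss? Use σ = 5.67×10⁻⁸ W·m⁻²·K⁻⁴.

Q ≈ 5480 W

Q = εσA(T⁴ − T_s⁴). T⁴ − T_s⁴ = (565)⁴ − (300)⁴ = 1.02×10^11 − 8.10×10^9 = 9.38×10^10 K⁴.
Q = 0.92 × 5.67×10⁻⁸ × 1.12 × 9.38×10^10 = 5480 W.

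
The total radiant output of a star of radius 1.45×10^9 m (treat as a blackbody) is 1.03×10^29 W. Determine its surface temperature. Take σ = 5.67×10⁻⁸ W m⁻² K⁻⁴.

T ≈ 16200 K

A = 4πr² = 4π × (1.45×10^9)² = 2.64×10^19 m².
From P = σAT⁴, T = (P / σA)^(1/4) = (1.03×10^29 / (5.67×10⁻⁸ × 2.64×10^19))^(1/4).
T = (6.88×10^16)^(1/4) = 16200 K.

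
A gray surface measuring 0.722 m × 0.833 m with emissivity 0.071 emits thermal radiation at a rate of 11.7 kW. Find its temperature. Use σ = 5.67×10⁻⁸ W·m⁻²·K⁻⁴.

T ≈ 1480 K

A = 0.722 × 0.833 = 0.601 m².
From P = εσAT⁴, T = (P / εσA)^(1/4) = (11700 / (0.071 × 5.67×10⁻⁸ × 0.601))^(1/4).
T = (4.83×10^12)^(1/4) = 1480 K.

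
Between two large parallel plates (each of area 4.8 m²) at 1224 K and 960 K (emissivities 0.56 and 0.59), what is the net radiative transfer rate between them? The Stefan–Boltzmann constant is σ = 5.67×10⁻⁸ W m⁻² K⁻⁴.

Q ≈ 1.53×10^5 W

For two large parallel gray plates, q = σ(T₁⁴ − T₂⁴) / (1/ε₁ + 1/ε₂ − 1).
1/ε₁ + 1/ε₂ − 1 = 1/0.56 + 1/0.59 − 1 = 2.481.
T₁⁴ − T₂⁴ = 2.24×10^12 − 8.49×10^11 = 1.40×10^12 K⁴.
q = 5.67×10⁻⁸ × 1.40×10^12 / 2.481 = 31900 W/m².
Q = q·A = 31900 × 4.8 = 1.53×10^5 W.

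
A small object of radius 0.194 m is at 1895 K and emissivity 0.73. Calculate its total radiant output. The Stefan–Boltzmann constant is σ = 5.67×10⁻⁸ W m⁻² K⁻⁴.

A = 4πr² = 4π × (0.194)² = 0.473 m².
P = εσAT⁴ = 0.73 × 5.67×10⁻⁸ × 0.473 × (1895)⁴ = 0.73 × 5.67×10⁻⁸ × 0.473 × 1.29×10^13.
P = 2.52×10^5 W.

P ≈ 2.52×10^5 W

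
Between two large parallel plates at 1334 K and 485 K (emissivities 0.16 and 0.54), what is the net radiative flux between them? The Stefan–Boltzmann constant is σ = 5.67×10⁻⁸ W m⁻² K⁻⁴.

q ≈ 24800 W/m²

For two large parallel gray plates, q = σ(T₁⁴ − T₂⁴) / (1/ε₁ + 1/ε₂ − 1).
1/ε₁ + 1/ε₂ − 1 = 1/0.16 + 1/0.54 − 1 = 7.102.
T₁⁴ − T₂⁴ = 3.17×10^12 − 5.53×10^10 = 3.11×10^12 K⁴.
q = 5.67×10⁻⁸ × 3.11×10^12 / 7.102 = 24800 W/m².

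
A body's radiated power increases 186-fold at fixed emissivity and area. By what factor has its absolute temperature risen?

P ∝ T⁴ ⇒ T ∝ P^(1/4), so T scales by (186)^(1/4) = 3.69.

factor ≈ 3.69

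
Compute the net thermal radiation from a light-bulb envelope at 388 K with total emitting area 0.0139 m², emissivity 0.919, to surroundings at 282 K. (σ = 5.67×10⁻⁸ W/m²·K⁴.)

Q ≈ 11.8 W

Q = εσA(T⁴ − T_s⁴). T⁴ − T_s⁴ = (388)⁴ − (282)⁴ = 2.27×10^10 − 6.32×10^9 = 1.63×10^10 K⁴.
Q = 0.919 × 5.67×10⁻⁸ × 0.0139 × 1.63×10^10 = 11.8 W.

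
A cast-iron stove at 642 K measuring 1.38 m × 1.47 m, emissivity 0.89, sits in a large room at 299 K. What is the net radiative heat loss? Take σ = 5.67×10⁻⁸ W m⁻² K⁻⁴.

A = 1.38 × 1.47 = 2.03 m².
Q = εσA(T⁴ − T_s⁴). T⁴ − T_s⁴ = (642)⁴ − (299)⁴ = 1.70×10^11 − 7.99×10^9 = 1.62×10^11 K⁴.
Q = 0.89 × 5.67×10⁻⁸ × 2.03 × 1.62×10^11 = 16600 W.

Q ≈ 16600 W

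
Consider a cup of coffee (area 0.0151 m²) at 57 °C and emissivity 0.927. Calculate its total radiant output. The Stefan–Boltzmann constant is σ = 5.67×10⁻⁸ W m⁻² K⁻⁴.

57 °C = 330 K.
Stefan–Boltzmann: P = εσAT⁴ = 0.927 × 5.67×10⁻⁸ × 0.0151 × (330)⁴ = 0.927 × 5.67×10⁻⁸ × 0.0151 × 1.19×10^10.
P = 9.41 W.

P ≈ 9.41 W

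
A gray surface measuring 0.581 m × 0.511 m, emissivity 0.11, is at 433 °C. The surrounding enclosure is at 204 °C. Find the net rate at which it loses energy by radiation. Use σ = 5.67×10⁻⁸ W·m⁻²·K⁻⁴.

A = 0.581 × 0.511 = 0.297 m².
Convert: 433 °C = 706 K; 204 °C = 477 K.
Q = εσA(T⁴ − T_s⁴). T⁴ − T_s⁴ = (706)⁴ − (477)⁴ = 2.48×10^11 − 5.18×10^10 = 1.97×10^11 K⁴.
Q = 0.11 × 5.67×10⁻⁸ × 0.297 × 1.97×10^11 = 364 W.

Q ≈ 364 W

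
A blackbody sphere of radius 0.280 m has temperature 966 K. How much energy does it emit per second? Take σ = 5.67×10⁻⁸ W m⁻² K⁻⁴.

P ≈ 48600 W

A = 4πr² = 4π × (0.280)² = 0.985 m².
P = σAT⁴ = 5.67×10⁻⁸ × 0.985 × (966)⁴ = 5.67×10⁻⁸ × 0.985 × 8.71×10^11.
P = 48600 W.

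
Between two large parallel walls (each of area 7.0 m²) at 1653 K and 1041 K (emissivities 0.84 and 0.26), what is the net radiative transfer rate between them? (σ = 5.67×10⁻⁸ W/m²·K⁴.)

For two large parallel gray plates, q = σ(T₁⁴ − T₂⁴) / (1/ε₁ + 1/ε₂ − 1).
1/ε₁ + 1/ε₂ − 1 = 1/0.84 + 1/0.26 − 1 = 4.037.
T₁⁴ − T₂⁴ = 7.47×10^12 − 1.17×10^12 = 6.29×10^12 K⁴.
q = 5.67×10⁻⁸ × 6.29×10^12 / 4.037 = 88400 W/m².
Q = q·A = 88400 × 7.0 = 6.19×10^5 W.

Q ≈ 6.19×10^5 W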